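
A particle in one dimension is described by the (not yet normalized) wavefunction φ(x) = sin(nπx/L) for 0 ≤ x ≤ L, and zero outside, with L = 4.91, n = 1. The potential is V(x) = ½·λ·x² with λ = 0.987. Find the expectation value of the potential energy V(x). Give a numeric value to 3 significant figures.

3.36

⟨V⟩ = ∫ V(x)·|φ|² dx / ∫|φ|² dx.
With sin²θ = (1 − cos2θ)/2 on 0 ≤ x ≤ L: ∫sin²(nπx/L) dx = L/2, ∫x·sin²(nπx/L) dx = L²/4, ∫x²·sin²(nπx/L) dx = L³·(1/6 − 1/(4n²π²)); higher powers xᵏ the same way, integrating xᵏ·cos(2nπx/L) by parts.
State is unnormalized: ∫|φ|² dx = 2.4550, and ∫φ*·V(x)·φ dx = 8.2563, so ⟨V⟩ = 8.2563 / 2.4550.
⟨V⟩ = 3.3631.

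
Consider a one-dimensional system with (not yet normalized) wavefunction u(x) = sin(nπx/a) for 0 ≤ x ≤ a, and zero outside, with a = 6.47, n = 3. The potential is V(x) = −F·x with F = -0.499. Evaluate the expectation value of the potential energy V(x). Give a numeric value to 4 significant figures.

1.614

⟨V⟩ = ∫ V(x)·|u|² dx / ∫|u|² dx.
With sin²θ = (1 − cos2θ)/2 on 0 ≤ x ≤ a: ∫sin²(nπx/a) dx = a/2, ∫x·sin²(nπx/a) dx = a²/4, ∫x²·sin²(nπx/a) dx = a³·(1/6 − 1/(4n²π²)); higher powers xᵏ the same way, integrating xᵏ·cos(2nπx/a) by parts.
State is unnormalized: ∫|u|² dx = 3.2350, and ∫u*·V(x)·u dx = 5.2221, so ⟨V⟩ = 5.2221 / 3.2350.
⟨V⟩ = 1.6143.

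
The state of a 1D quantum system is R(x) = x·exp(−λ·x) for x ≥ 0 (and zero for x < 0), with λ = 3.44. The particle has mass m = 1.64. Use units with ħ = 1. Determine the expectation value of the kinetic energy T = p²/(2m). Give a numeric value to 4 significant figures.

T = −(ħ²/2m) d²/dx², so ⟨T⟩ = −(ħ²/2m) ∫ R*·R'' dx / ∫|R|² dx; with m = 1.64.
Differentiate x·exp(−λ·x) with the product rule; every integrand then reduces to terms xʲ·e^(−2λx) on [0, ∞), with ∫₀^∞ xʲ·e^(−2λx) dx = j!/(2λ)^(j+1).
State is unnormalized: ∫|R|² dx = 0.0061414, and ∫R*·(−ħ²/2m · R'') dx = 0.022157, so ⟨T⟩ = 0.022157 / 0.0061414.
⟨T⟩ = 3.6078.

3.608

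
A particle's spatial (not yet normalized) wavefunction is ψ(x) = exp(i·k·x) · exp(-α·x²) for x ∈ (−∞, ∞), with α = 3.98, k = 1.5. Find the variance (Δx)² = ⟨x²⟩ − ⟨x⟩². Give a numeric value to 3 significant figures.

Compute ⟨x⟩ and ⟨x²⟩ separately, then (Δx)² = ⟨x²⟩ − ⟨x⟩².
Gaussian moments: ∫x^(2j)·e^(−2αx²) dx = (2j−1)!!/(4α)^j · √(π/(2α)), odd powers integrate to 0; here √(π/(2α)) = 0.62823.
Normalization: ∫|ψ|² dx = 0.62823.
⟨x⟩ = 0.0000 and ⟨x²⟩ = 0.062814.
(Δx)² = 0.062814 − (0.0000)² = 0.062814.

0.0628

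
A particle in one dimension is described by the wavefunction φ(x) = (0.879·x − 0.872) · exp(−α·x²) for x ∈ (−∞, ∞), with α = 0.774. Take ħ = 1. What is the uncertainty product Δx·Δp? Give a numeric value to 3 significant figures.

0.529

Δx = √(⟨x²⟩−⟨x⟩²), Δp = √(⟨p²⟩−⟨p⟩²).
Expand each integrand as polynomial × e^(−2αx²) and use ∫x^(2j)·e^(−2αx²) dx = (2j−1)!!/(4α)^j · √(π/(2α)), odd powers → 0; here √(π/(2α)) = 1.4246. Differentiate with the product rule, d/dx e^(−αx²) = −2αx·e^(−αx²).
Normalization: ∫|φ|² dx = 1.4388.
⟨x⟩ = -0.49027, ⟨x²⟩ = 0.48263 ⇒ Δx = 0.49220.
⟨p⟩ = 0.0000, ⟨p²⟩ = 1.1565 ⇒ Δp = 1.0754.
Δx·Δp = 0.52932.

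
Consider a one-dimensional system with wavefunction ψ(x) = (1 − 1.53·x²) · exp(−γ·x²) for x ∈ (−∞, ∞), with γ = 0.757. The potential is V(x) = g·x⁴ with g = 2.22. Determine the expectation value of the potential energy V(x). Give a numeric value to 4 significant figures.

4.696

⟨V⟩ = ∫ V(x)·|ψ|² dx / ∫|ψ|² dx.
Expand each integrand as polynomial × e^(−2γx²) and use ∫x^(2j)·e^(−2γx²) dx = (2j−1)!!/(4γ)^j · √(π/(2γ)), odd powers → 0; here √(π/(2γ)) = 1.4405.
State is unnormalized: ∫|ψ|² dx = 1.0881, and ∫ψ*·V(x)·ψ dx = 5.1094, so ⟨V⟩ = 5.1094 / 1.0881.
⟨V⟩ = 4.6957.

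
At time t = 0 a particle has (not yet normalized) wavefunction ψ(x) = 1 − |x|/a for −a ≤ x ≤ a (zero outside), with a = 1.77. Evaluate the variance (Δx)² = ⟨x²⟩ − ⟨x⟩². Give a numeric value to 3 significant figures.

0.313

Compute ⟨x⟩ and ⟨x²⟩ separately, then (Δx)² = ⟨x²⟩ − ⟨x⟩².
ψ is even, so ∫ over [−a, a] = 2∫₀ᵃ with ψ = 1 − x/a there: ∫₀ᵃ (1 − x/a)² dx = a/3, ∫₀ᵃ x²(1 − x/a)² dx = a³/30, ∫₀ᵃ x⁴(1 − x/a)² dx = a⁵/105.
Normalization: ∫|ψ|² dx = 1.1800.
⟨x⟩ = 0.0000 and ⟨x²⟩ = 0.31329.
(Δx)² = 0.31329 − (0.0000)² = 0.31329.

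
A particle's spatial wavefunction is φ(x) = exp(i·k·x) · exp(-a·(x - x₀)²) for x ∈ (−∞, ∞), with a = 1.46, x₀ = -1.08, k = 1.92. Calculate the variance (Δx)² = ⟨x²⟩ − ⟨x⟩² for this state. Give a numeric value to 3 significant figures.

Compute ⟨x⟩ and ⟨x²⟩ separately, then (Δx)² = ⟨x²⟩ − ⟨x⟩².
Gaussian moments (u = x − x₀): ∫u^(2j)·e^(−2au²) du = (2j−1)!!/(4a)^j · √(π/(2a)), odd powers integrate to 0; here √(π/(2a)) = 1.0373.
Normalization: ∫|φ|² dx = 1.0373.
⟨x⟩ = -1.0800 and ⟨x²⟩ = 1.3376.
(Δx)² = 1.3376 − (-1.0800)² = 0.17123.

0.171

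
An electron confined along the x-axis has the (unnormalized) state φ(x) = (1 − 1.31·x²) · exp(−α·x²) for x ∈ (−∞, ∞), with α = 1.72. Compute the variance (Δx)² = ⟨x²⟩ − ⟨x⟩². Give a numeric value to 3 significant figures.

Compute ⟨x⟩ and ⟨x²⟩ separately, then (Δx)² = ⟨x²⟩ − ⟨x⟩².
Expand each integrand as polynomial × e^(−2αx²) and use ∫x^(2j)·e^(−2αx²) dx = (2j−1)!!/(4α)^j · √(π/(2α)), odd powers → 0; here √(π/(2α)) = 0.95564.
Normalization: ∫|φ|² dx = 0.69566.
⟨x⟩ = 0.0000 and ⟨x²⟩ = 0.080143.
(Δx)² = 0.080143 − (0.0000)² = 0.080143.

0.0801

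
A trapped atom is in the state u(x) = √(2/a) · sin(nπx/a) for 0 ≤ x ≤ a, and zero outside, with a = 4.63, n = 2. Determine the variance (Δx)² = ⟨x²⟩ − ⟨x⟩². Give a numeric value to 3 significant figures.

Compute ⟨x⟩ and ⟨x²⟩ separately, then (Δx)² = ⟨x²⟩ − ⟨x⟩².
With sin²θ = (1 − cos2θ)/2 on 0 ≤ x ≤ a: ∫sin²(nπx/a) dx = a/2, ∫x·sin²(nπx/a) dx = a²/4, ∫x²·sin²(nπx/a) dx = a³·(1/6 − 1/(4n²π²)); higher powers xᵏ the same way, integrating xᵏ·cos(2nπx/a) by parts.
⟨x⟩ = 2.3150 and ⟨x²⟩ = 6.8741.
(Δx)² = 6.8741 − (2.3150)² = 1.5149.

1.51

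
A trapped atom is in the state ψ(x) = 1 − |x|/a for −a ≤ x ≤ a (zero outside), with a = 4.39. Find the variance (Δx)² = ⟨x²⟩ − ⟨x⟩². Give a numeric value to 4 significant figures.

Compute ⟨x⟩ and ⟨x²⟩ separately, then (Δx)² = ⟨x²⟩ − ⟨x⟩².
ψ is even, so ∫ over [−a, a] = 2∫₀ᵃ with ψ = 1 − x/a there: ∫₀ᵃ (1 − x/a)² dx = a/3, ∫₀ᵃ x²(1 − x/a)² dx = a³/30, ∫₀ᵃ x⁴(1 − x/a)² dx = a⁵/105.
Normalization: ∫|ψ|² dx = 2.9267.
⟨x⟩ = 0.0000 and ⟨x²⟩ = 1.9272.
(Δx)² = 1.9272 − (0.0000)² = 1.9272.

1.927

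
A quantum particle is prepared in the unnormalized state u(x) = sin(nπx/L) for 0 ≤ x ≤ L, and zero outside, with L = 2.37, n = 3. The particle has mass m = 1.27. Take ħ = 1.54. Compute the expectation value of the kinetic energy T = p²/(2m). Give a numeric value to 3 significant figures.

T = −(ħ²/2m) d²/dx², so ⟨T⟩ = −(ħ²/2m) ∫ u*·u'' dx / ∫|u|² dx; with m = 1.27.
d/dx sin(nπx/L) = (nπ/L)·cos(nπx/L) and d²/dx² sin(nπx/L) = −(nπ/L)²·sin(nπx/L); on 0 ≤ x ≤ L, ∫sin²(nπx/L) dx = L/2 and ∫sin(nπx/L)·cos(nπx/L) dx = 0.
State is unnormalized: ∫|u|² dx = 1.1850, and ∫u*·(−ħ²/2m · u'') dx = 17.497, so ⟨T⟩ = 17.497 / 1.1850.
⟨T⟩ = 14.766.

14.8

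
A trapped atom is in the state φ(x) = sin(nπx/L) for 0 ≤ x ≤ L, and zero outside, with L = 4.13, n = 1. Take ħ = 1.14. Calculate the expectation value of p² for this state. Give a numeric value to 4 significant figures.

p² φ = −ħ² d²φ/dx²; ⟨p²⟩ = −ħ² ∫ φ*·φ'' dx / ∫|φ|² dx.
d/dx sin(nπx/L) = (nπ/L)·cos(nπx/L) and d²/dx² sin(nπx/L) = −(nπ/L)²·sin(nπx/L); on 0 ≤ x ≤ L, ∫sin²(nπx/L) dx = L/2 and ∫sin(nπx/L)·cos(nπx/L) dx = 0.
State is unnormalized: ∫|φ|² dx = 2.0650, and ∫φ*·(−ħ² φ'') dx = 1.5528, so ⟨p²⟩ = 1.5528 / 2.0650.
⟨p²⟩ = 0.75199.

0.7520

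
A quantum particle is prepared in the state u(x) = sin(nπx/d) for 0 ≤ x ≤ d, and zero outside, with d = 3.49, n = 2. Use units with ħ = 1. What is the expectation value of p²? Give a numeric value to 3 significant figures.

p² u = −ħ² d²u/dx²; ⟨p²⟩ = −ħ² ∫ u*·u'' dx / ∫|u|² dx.
d/dx sin(nπx/d) = (nπ/d)·cos(nπx/d) and d²/dx² sin(nπx/d) = −(nπ/d)²·sin(nπx/d); on 0 ≤ x ≤ d, ∫sin²(nπx/d) dx = d/2 and ∫sin(nπx/d)·cos(nπx/d) dx = 0.
State is unnormalized: ∫|u|² dx = 1.7450, and ∫u*·(−ħ² u'') dx = 5.6559, so ⟨p²⟩ = 5.6559 / 1.7450.
⟨p²⟩ = 3.2412.

3.24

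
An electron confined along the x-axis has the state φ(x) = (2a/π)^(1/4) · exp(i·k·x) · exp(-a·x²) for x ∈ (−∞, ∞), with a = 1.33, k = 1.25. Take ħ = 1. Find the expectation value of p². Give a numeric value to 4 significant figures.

2.893

p² φ = −ħ² d²φ/dx²; ⟨p²⟩ = −ħ² ∫ φ*·φ'' dx.
Gaussian moments: ∫x^(2j)·e^(−2ax²) dx = (2j−1)!!/(4a)^j · √(π/(2a)), odd powers integrate to 0; here √(π/(2a)) = 1.0868. Derivatives: φ′ = (ik − 2ax)·φ, φ″ = ((ik − 2ax)² − 2a)·φ; the odd-in-x pieces drop out.
⟨p²⟩ = 2.8925.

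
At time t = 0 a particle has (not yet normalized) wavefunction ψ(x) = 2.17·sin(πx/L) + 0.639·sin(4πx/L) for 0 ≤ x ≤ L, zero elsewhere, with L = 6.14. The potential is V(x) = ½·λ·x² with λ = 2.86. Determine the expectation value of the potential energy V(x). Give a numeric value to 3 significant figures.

15.0

⟨V⟩ = ∫ V(x)·|ψ|² dx / ∫|ψ|² dx.
On 0 ≤ x ≤ L (j ≠ l): ∫sin²(jπx/L) dx = L/2, ∫sin(jπx/L)·sin(lπx/L) dx = 0; diagonal moments ∫x·sin²(jπx/L) dx = L²/4, ∫x²·sin²(jπx/L) dx = L³·(1/6 − 1/(4j²π²)); cross terms ∫x·sin(jπx/L)·sin(lπx/L) dx = 0 for j + l even and −4jlL²/(π²(j² − l²)²) for j + l odd, ∫x²·sin(jπx/L)·sin(lπx/L) dx = (−1)^(j+l)·4jlL³/(π²(j² − l²)²); higher powers the same way via product-to-sum and parts.
State is unnormalized: ∫|ψ|² dx = 15.710, and ∫ψ*·V(x)·ψ dx = 236.00, so ⟨V⟩ = 236.00 / 15.710.
⟨V⟩ = 15.022.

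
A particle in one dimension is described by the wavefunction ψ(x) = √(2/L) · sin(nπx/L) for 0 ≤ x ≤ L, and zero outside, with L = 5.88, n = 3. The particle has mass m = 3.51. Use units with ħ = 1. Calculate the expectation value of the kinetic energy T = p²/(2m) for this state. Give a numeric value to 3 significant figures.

0.366

T = −(ħ²/2m) d²/dx², so ⟨T⟩ = −(ħ²/2m) ∫ ψ*·ψ'' dx; with m = 3.51.
d/dx sin(nπx/L) = (nπ/L)·cos(nπx/L) and d²/dx² sin(nπx/L) = −(nπ/L)²·sin(nπx/L); on 0 ≤ x ≤ L, ∫sin²(nπx/L) dx = L/2 and ∫sin(nπx/L)·cos(nπx/L) dx = 0.
⟨T⟩ = 0.36597.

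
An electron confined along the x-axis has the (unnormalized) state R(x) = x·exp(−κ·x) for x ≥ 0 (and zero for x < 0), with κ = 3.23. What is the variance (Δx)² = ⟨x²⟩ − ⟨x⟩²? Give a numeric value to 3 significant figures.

0.0719

Compute ⟨x⟩ and ⟨x²⟩ separately, then (Δx)² = ⟨x²⟩ − ⟨x⟩².
Every integrand reduces to terms xʲ·e^(−2κx) on [0, ∞); use ∫₀^∞ xʲ·e^(−2κx) dx = j!/(2κ)^(j+1).
Normalization: ∫|R|² dx = 0.0074188.
⟨x⟩ = 0.46440 and ⟨x²⟩ = 0.28755.
(Δx)² = 0.28755 − (0.46440)² = 0.071888.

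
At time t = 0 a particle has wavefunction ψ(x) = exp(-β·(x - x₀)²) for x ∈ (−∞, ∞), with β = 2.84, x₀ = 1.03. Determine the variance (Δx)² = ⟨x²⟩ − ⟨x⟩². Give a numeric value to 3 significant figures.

0.0880

Compute ⟨x⟩ and ⟨x²⟩ separately, then (Δx)² = ⟨x²⟩ − ⟨x⟩².
Gaussian moments (u = x − x₀): ∫u^(2j)·e^(−2βu²) du = (2j−1)!!/(4β)^j · √(π/(2β)), odd powers integrate to 0; here √(π/(2β)) = 0.74371.
Normalization: ∫|ψ|² dx = 0.74371.
⟨x⟩ = 1.0300 and ⟨x²⟩ = 1.1489.
(Δx)² = 1.1489 − (1.0300)² = 0.088028.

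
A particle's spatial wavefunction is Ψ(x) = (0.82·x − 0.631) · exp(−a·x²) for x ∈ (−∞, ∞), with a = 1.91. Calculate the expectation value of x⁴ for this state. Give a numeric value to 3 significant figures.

⟨x⁴⟩ = ∫ x⁴·|Ψ|² dx / ∫|Ψ|² dx (integrals over the domain).
Expand each integrand as polynomial × e^(−2ax²) and use ∫x^(2j)·e^(−2ax²) dx = (2j−1)!!/(4a)^j · √(π/(2a)), odd powers → 0; here √(π/(2a)) = 0.90687.
State is unnormalized: ∫|Ψ|² dx = 0.44089, and ∫Ψ*·x⁴·Ψ dx = 0.039069, so ⟨x⁴⟩ = 0.039069 / 0.44089.
⟨x⁴⟩ = 0.088613.

0.0886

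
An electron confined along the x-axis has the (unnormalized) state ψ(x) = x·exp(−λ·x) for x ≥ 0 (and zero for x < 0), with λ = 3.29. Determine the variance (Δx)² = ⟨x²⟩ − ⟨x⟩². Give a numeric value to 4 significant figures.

0.06929

Compute ⟨x⟩ and ⟨x²⟩ separately, then (Δx)² = ⟨x²⟩ − ⟨x⟩².
Every integrand reduces to terms xʲ·e^(−2λx) on [0, ∞); use ∫₀^∞ xʲ·e^(−2λx) dx = j!/(2λ)^(j+1).
Normalization: ∫|ψ|² dx = 0.0070202.
⟨x⟩ = 0.45593 and ⟨x²⟩ = 0.27716.
(Δx)² = 0.27716 − (0.45593)² = 0.069290.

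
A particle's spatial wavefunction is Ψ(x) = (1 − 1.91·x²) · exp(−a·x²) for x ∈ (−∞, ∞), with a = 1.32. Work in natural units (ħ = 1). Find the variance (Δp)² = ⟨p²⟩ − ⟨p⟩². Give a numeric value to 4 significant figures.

Compute ⟨p⟩ and ⟨p²⟩ separately; (Δp)² = ⟨p²⟩ − ⟨p⟩².
Expand each integrand as polynomial × e^(−2ax²) and use ∫x^(2j)·e^(−2ax²) dx = (2j−1)!!/(4a)^j · √(π/(2a)), odd powers → 0; here √(π/(2a)) = 1.0909. Differentiate with the product rule, d/dx e^(−ax²) = −2ax·e^(−ax²).
Normalization: ∫|Ψ|² dx = 0.72989.
⟨p⟩ = 0.0000 and ⟨p²⟩ = 5.2073.
(Δp)² = 5.2073 − (0.0000)² = 5.2073.

5.207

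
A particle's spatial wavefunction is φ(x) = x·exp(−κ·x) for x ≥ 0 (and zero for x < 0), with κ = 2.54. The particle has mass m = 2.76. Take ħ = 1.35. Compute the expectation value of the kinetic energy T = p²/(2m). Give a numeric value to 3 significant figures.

2.13

T = −(ħ²/2m) d²/dx², so ⟨T⟩ = −(ħ²/2m) ∫ φ*·φ'' dx / ∫|φ|² dx; with m = 2.76.
Differentiate x·exp(−κ·x) with the product rule; every integrand then reduces to terms xʲ·e^(−2κx) on [0, ∞), with ∫₀^∞ xʲ·e^(−2κx) dx = j!/(2κ)^(j+1).
State is unnormalized: ∫|φ|² dx = 0.015256, and ∫φ*·(−ħ²/2m · φ'') dx = 0.032496, so ⟨T⟩ = 0.032496 / 0.015256.
⟨T⟩ = 2.1301.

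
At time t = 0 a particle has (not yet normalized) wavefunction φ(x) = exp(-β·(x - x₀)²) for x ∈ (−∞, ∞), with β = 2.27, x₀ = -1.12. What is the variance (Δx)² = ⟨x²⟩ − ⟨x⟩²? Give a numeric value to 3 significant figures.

Compute ⟨x⟩ and ⟨x²⟩ separately, then (Δx)² = ⟨x²⟩ − ⟨x⟩².
Gaussian moments (u = x − x₀): ∫u^(2j)·e^(−2βu²) du = (2j−1)!!/(4β)^j · √(π/(2β)), odd powers integrate to 0; here √(π/(2β)) = 0.83185.
Normalization: ∫|φ|² dx = 0.83185.
⟨x⟩ = -1.1200 and ⟨x²⟩ = 1.3645.
(Δx)² = 1.3645 − (-1.1200)² = 0.11013.

0.110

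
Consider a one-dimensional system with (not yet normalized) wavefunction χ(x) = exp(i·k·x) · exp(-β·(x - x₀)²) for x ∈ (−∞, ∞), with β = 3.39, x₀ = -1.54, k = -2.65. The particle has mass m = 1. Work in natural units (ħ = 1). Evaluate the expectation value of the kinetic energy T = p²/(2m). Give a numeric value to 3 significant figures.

T = −(ħ²/2m) d²/dx², so ⟨T⟩ = −(ħ²/2m) ∫ χ*·χ'' dx / ∫|χ|² dx; with m = 1.
Gaussian moments (u = x − x₀): ∫u^(2j)·e^(−2βu²) du = (2j−1)!!/(4β)^j · √(π/(2β)), odd powers integrate to 0; here √(π/(2β)) = 0.68071. Derivatives: χ′ = (ik − 2βu)·χ, χ″ = ((ik − 2βu)² − 2β)·χ; the odd-in-u pieces drop out.
State is unnormalized: ∫|χ|² dx = 0.68071, and ∫χ*·(−ħ²/2m · χ'') dx = 3.5439, so ⟨T⟩ = 3.5439 / 0.68071.
⟨T⟩ = 5.2063.

5.21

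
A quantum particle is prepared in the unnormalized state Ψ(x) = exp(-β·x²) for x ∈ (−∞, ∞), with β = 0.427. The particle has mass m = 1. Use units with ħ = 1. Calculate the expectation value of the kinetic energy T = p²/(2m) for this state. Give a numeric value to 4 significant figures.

T = −(ħ²/2m) d²/dx², so ⟨T⟩ = −(ħ²/2m) ∫ Ψ*·Ψ'' dx / ∫|Ψ|² dx; with m = 1.
Gaussian moments: ∫x^(2j)·e^(−2βx²) dx = (2j−1)!!/(4β)^j · √(π/(2β)), odd powers integrate to 0; here √(π/(2β)) = 1.9180. Derivatives: d/dx e^(−βx²) = −2βx·e^(−βx²), d²/dx² e^(−βx²) = (4β²x² − 2β)·e^(−βx²).
State is unnormalized: ∫|Ψ|² dx = 1.9180, and ∫Ψ*·(−ħ²/2m · Ψ'') dx = 0.40949, so ⟨T⟩ = 0.40949 / 1.9180.
⟨T⟩ = 0.21350.

0.2135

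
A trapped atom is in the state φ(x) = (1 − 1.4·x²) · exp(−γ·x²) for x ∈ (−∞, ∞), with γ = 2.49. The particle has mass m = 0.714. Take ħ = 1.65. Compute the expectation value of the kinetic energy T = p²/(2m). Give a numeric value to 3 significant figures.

T = −(ħ²/2m) d²/dx², so ⟨T⟩ = −(ħ²/2m) ∫ φ*·φ'' dx / ∫|φ|² dx; with m = 0.714.
Expand each integrand as polynomial × e^(−2γx²) and use ∫x^(2j)·e^(−2γx²) dx = (2j−1)!!/(4γ)^j · √(π/(2γ)), odd powers → 0; here √(π/(2γ)) = 0.79426. Differentiate with the product rule, d/dx e^(−γx²) = −2γx·e^(−γx²).
State is unnormalized: ∫|φ|² dx = 0.61805, and ∫φ*·(−ħ²/2m · φ'') dx = 5.3520, so ⟨T⟩ = 5.3520 / 0.61805.
⟨T⟩ = 8.6594.

8.66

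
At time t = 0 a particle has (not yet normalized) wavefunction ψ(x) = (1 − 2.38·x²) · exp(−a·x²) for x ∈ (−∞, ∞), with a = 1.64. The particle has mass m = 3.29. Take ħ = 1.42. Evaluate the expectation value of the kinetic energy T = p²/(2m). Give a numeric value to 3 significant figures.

T = −(ħ²/2m) d²/dx², so ⟨T⟩ = −(ħ²/2m) ∫ ψ*·ψ'' dx / ∫|ψ|² dx; with m = 3.29.
Expand each integrand as polynomial × e^(−2ax²) and use ∫x^(2j)·e^(−2ax²) dx = (2j−1)!!/(4a)^j · √(π/(2a)), odd powers → 0; here √(π/(2a)) = 0.97867. Differentiate with the product rule, d/dx e^(−ax²) = −2ax·e^(−ax²).
State is unnormalized: ∫|ψ|² dx = 0.65500, and ∫ψ*·(−ħ²/2m · ψ'') dx = 1.3019, so ⟨T⟩ = 1.3019 / 0.65500.
⟨T⟩ = 1.9877.

1.99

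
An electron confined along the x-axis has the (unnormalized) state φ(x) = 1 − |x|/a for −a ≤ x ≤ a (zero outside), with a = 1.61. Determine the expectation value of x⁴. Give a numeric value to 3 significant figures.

0.192

⟨x⁴⟩ = ∫ x⁴·|φ|² dx / ∫|φ|² dx (integrals over the domain).
φ is even, so ∫ over [−a, a] = 2∫₀ᵃ with φ = 1 − x/a there: ∫₀ᵃ (1 − x/a)² dx = a/3, ∫₀ᵃ x²(1 − x/a)² dx = a³/30, ∫₀ᵃ x⁴(1 − x/a)² dx = a⁵/105.
State is unnormalized: ∫|φ|² dx = 1.0733, and ∫φ*·x⁴·φ dx = 0.20605, so ⟨x⁴⟩ = 0.20605 / 1.0733.
⟨x⁴⟩ = 0.19197.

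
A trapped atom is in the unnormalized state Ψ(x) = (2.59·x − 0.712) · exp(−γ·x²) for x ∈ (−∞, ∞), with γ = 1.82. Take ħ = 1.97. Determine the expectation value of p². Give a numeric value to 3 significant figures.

16.2

p² Ψ = −ħ² d²Ψ/dx²; ⟨p²⟩ = −ħ² ∫ Ψ*·Ψ'' dx / ∫|Ψ|² dx.
Expand each integrand as polynomial × e^(−2γx²) and use ∫x^(2j)·e^(−2γx²) dx = (2j−1)!!/(4γ)^j · √(π/(2γ)), odd powers → 0; here √(π/(2γ)) = 0.92902. Differentiate with the product rule, d/dx e^(−γx²) = −2γx·e^(−γx²).
State is unnormalized: ∫|Ψ|² dx = 1.3270, and ∫Ψ*·(−ħ² Ψ'') dx = 21.466, so ⟨p²⟩ = 21.466 / 1.3270.
⟨p²⟩ = 16.176.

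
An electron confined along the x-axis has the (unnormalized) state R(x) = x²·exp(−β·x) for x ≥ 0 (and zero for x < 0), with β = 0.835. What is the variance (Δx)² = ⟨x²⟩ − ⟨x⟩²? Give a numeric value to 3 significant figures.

Compute ⟨x⟩ and ⟨x²⟩ separately, then (Δx)² = ⟨x²⟩ − ⟨x⟩².
Every integrand reduces to terms xʲ·e^(−2βx) on [0, ∞); use ∫₀^∞ xʲ·e^(−2βx) dx = j!/(2β)^(j+1).
Normalization: ∫|R|² dx = 1.8477.
⟨x⟩ = 2.9940 and ⟨x²⟩ = 10.757.
(Δx)² = 10.757 − (2.9940)² = 1.7928.

1.79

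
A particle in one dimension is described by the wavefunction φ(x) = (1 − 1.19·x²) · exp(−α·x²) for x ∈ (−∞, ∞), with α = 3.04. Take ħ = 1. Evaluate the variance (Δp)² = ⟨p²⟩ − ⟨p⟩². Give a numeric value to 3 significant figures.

4.61

Compute ⟨p⟩ and ⟨p²⟩ separately; (Δp)² = ⟨p²⟩ − ⟨p⟩².
Expand each integrand as polynomial × e^(−2αx²) and use ∫x^(2j)·e^(−2αx²) dx = (2j−1)!!/(4α)^j · √(π/(2α)), odd powers → 0; here √(π/(2α)) = 0.71882. Differentiate with the product rule, d/dx e^(−αx²) = −2αx·e^(−αx²).
Normalization: ∫|φ|² dx = 0.59879.
⟨p⟩ = 0.0000 and ⟨p²⟩ = 4.6084.
(Δp)² = 4.6084 − (0.0000)² = 4.6084.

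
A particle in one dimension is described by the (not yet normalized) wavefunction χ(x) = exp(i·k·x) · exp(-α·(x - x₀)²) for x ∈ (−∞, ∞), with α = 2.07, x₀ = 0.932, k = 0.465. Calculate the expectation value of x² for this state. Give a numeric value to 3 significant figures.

⟨x²⟩ = ∫ x²·|χ|² dx / ∫|χ|² dx (integrals over the domain).
Gaussian moments (u = x − x₀): ∫u^(2j)·e^(−2αu²) du = (2j−1)!!/(4α)^j · √(π/(2α)), odd powers integrate to 0; here √(π/(2α)) = 0.87111.
State is unnormalized: ∫|χ|² dx = 0.87111, and ∫χ*·x²·χ dx = 0.86188, so ⟨x²⟩ = 0.86188 / 0.87111.
⟨x²⟩ = 0.98940.

0.989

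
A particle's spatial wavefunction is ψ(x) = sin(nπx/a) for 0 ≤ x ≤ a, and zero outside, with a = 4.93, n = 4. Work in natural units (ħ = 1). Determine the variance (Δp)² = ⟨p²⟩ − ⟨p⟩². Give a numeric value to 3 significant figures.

6.50

Compute ⟨p⟩ and ⟨p²⟩ separately; (Δp)² = ⟨p²⟩ − ⟨p⟩².
d/dx sin(nπx/a) = (nπ/a)·cos(nπx/a) and d²/dx² sin(nπx/a) = −(nπ/a)²·sin(nπx/a); on 0 ≤ x ≤ a, ∫sin²(nπx/a) dx = a/2 and ∫sin(nπx/a)·cos(nπx/a) dx = 0.
Normalization: ∫|ψ|² dx = 2.4650.
⟨p⟩ = 0.0000 and ⟨p²⟩ = 6.4972.
(Δp)² = 6.4972 − (0.0000)² = 6.4972.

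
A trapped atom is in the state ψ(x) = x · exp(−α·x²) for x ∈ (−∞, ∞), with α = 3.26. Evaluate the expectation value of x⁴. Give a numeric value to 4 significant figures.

0.08821

⟨x⁴⟩ = ∫ x⁴·|ψ|² dx / ∫|ψ|² dx (integrals over the domain).
Expand each integrand as polynomial × e^(−2αx²) and use ∫x^(2j)·e^(−2αx²) dx = (2j−1)!!/(4α)^j · √(π/(2α)), odd powers → 0; here √(π/(2α)) = 0.69415.
State is unnormalized: ∫|ψ|² dx = 0.053232, and ∫ψ*·x⁴·ψ dx = 0.0046958, so ⟨x⁴⟩ = 0.0046958 / 0.053232.
⟨x⁴⟩ = 0.088214.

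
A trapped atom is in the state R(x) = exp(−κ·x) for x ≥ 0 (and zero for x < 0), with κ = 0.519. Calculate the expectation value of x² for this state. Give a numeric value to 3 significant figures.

1.86

⟨x²⟩ = ∫ x²·|R|² dx / ∫|R|² dx (integrals over the domain).
Every integrand reduces to terms xʲ·e^(−2κx) on [0, ∞); use ∫₀^∞ xʲ·e^(−2κx) dx = j!/(2κ)^(j+1).
State is unnormalized: ∫|R|² dx = 0.96339, and ∫R*·x²·R dx = 1.7883, so ⟨x²⟩ = 1.7883 / 0.96339.
⟨x²⟩ = 1.8562.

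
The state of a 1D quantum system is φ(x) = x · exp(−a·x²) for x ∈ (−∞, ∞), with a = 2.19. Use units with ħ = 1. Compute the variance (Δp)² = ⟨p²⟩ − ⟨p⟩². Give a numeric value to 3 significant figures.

Compute ⟨p⟩ and ⟨p²⟩ separately; (Δp)² = ⟨p²⟩ − ⟨p⟩².
Expand each integrand as polynomial × e^(−2ax²) and use ∫x^(2j)·e^(−2ax²) dx = (2j−1)!!/(4a)^j · √(π/(2a)), odd powers → 0; here √(π/(2a)) = 0.84691. Differentiate with the product rule, d/dx e^(−ax²) = −2ax·e^(−ax²).
Normalization: ∫|φ|² dx = 0.096679.
⟨p⟩ = 0.0000 and ⟨p²⟩ = 6.5700.
(Δp)² = 6.5700 − (0.0000)² = 6.5700.

6.57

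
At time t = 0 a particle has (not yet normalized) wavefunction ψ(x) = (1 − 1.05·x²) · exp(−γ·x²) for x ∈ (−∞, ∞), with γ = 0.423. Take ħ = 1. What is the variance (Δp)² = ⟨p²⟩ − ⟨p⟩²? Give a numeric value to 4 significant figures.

Compute ⟨p⟩ and ⟨p²⟩ separately; (Δp)² = ⟨p²⟩ − ⟨p⟩².
Expand each integrand as polynomial × e^(−2γx²) and use ∫x^(2j)·e^(−2γx²) dx = (2j−1)!!/(4γ)^j · √(π/(2γ)), odd powers → 0; here √(π/(2γ)) = 1.9270. Differentiate with the product rule, d/dx e^(−γx²) = −2γx·e^(−γx²).
Normalization: ∫|ψ|² dx = 1.7617.
⟨p⟩ = 0.0000 and ⟨p²⟩ = 2.2843.
(Δp)² = 2.2843 − (0.0000)² = 2.2843.

2.284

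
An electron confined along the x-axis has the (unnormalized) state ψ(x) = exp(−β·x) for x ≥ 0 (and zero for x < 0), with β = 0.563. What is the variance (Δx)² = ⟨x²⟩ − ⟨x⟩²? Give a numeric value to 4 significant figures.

0.7887

Compute ⟨x⟩ and ⟨x²⟩ separately, then (Δx)² = ⟨x²⟩ − ⟨x⟩².
Every integrand reduces to terms xʲ·e^(−2βx) on [0, ∞); use ∫₀^∞ xʲ·e^(−2βx) dx = j!/(2β)^(j+1).
Normalization: ∫|ψ|² dx = 0.88810.
⟨x⟩ = 0.88810 and ⟨x²⟩ = 1.5774.
(Δx)² = 1.5774 − (0.88810)² = 0.78872.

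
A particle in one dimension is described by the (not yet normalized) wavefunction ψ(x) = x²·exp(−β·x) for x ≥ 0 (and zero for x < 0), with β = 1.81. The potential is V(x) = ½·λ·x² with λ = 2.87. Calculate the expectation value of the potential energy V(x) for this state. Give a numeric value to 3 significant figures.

⟨V⟩ = ∫ V(x)·|ψ|² dx / ∫|ψ|² dx.
Every integrand reduces to terms xʲ·e^(−2βx) on [0, ∞); use ∫₀^∞ xʲ·e^(−2βx) dx = j!/(2β)^(j+1).
State is unnormalized: ∫|ψ|² dx = 0.038607, and ∫ψ*·V(x)·ψ dx = 0.12683, so ⟨V⟩ = 0.12683 / 0.038607.
⟨V⟩ = 3.2852.

3.29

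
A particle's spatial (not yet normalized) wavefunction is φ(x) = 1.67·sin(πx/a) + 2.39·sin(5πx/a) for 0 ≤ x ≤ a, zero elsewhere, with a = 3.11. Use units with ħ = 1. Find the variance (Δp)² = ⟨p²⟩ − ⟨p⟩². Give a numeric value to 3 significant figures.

Compute ⟨p⟩ and ⟨p²⟩ separately; (Δp)² = ⟨p²⟩ − ⟨p⟩².
d²/dx² sin(jπx/a) = −(jπ/a)²·sin(jπx/a); on 0 ≤ x ≤ a, ∫sin²(jπx/a) dx = a/2 and ∫sin(jπx/a)·sin(lπx/a) dx = 0 for j ≠ l, so only diagonal terms survive in ∫|φ|² and ∫φ·φ″; ∫φ·φ′ dx = [φ²/2] between the walls = 0.
Normalization: ∫|φ|² dx = 13.219.
⟨p⟩ = 0.0000 and ⟨p²⟩ = 17.476.
(Δp)² = 17.476 − (0.0000)² = 17.476.

17.5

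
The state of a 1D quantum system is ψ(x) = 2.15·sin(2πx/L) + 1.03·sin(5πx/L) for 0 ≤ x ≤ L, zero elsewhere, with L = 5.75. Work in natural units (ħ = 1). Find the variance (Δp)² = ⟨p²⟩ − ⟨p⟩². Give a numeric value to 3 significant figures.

2.36

Compute ⟨p⟩ and ⟨p²⟩ separately; (Δp)² = ⟨p²⟩ − ⟨p⟩².
d²/dx² sin(jπx/L) = −(jπ/L)²·sin(jπx/L); on 0 ≤ x ≤ L, ∫sin²(jπx/L) dx = L/2 and ∫sin(jπx/L)·sin(lπx/L) dx = 0 for j ≠ l, so only diagonal terms survive in ∫|ψ|² and ∫ψ·ψ″; ∫ψ·ψ′ dx = [ψ²/2] between the walls = 0.
Normalization: ∫|ψ|² dx = 16.340.
⟨p⟩ = 0.0000 and ⟨p²⟩ = 2.3642.
(Δp)² = 2.3642 − (0.0000)² = 2.3642.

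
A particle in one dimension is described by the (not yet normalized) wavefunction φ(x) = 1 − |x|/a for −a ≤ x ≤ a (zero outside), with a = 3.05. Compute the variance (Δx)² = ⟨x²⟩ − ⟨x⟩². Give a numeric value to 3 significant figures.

0.930

Compute ⟨x⟩ and ⟨x²⟩ separately, then (Δx)² = ⟨x²⟩ − ⟨x⟩².
φ is even, so ∫ over [−a, a] = 2∫₀ᵃ with φ = 1 − x/a there: ∫₀ᵃ (1 − x/a)² dx = a/3, ∫₀ᵃ x²(1 − x/a)² dx = a³/30, ∫₀ᵃ x⁴(1 − x/a)² dx = a⁵/105.
Normalization: ∫|φ|² dx = 2.0333.
⟨x⟩ = 0.0000 and ⟨x²⟩ = 0.93025.
(Δx)² = 0.93025 − (0.0000)² = 0.93025.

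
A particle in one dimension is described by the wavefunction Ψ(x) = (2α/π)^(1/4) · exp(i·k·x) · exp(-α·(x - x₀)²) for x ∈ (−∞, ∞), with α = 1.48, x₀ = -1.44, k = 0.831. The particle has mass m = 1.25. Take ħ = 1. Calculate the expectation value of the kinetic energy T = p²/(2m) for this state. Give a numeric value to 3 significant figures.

T = −(ħ²/2m) d²/dx², so ⟨T⟩ = −(ħ²/2m) ∫ Ψ*·Ψ'' dx; with m = 1.25.
Gaussian moments (u = x − x₀): ∫u^(2j)·e^(−2αu²) du = (2j−1)!!/(4α)^j · √(π/(2α)), odd powers integrate to 0; here √(π/(2α)) = 1.0302. Derivatives: Ψ′ = (ik − 2αu)·Ψ, Ψ″ = ((ik − 2αu)² − 2α)·Ψ; the odd-in-u pieces drop out.
⟨T⟩ = 0.86822.

0.868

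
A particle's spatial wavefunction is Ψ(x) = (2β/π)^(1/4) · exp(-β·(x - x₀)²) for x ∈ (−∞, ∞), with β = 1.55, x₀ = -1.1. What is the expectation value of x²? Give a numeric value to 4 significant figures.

1.371

⟨x²⟩ = ∫ x²·|Ψ|² dx (integrals over the domain).
Gaussian moments (u = x − x₀): ∫u^(2j)·e^(−2βu²) du = (2j−1)!!/(4β)^j · √(π/(2β)), odd powers integrate to 0; here √(π/(2β)) = 1.0067.
⟨x²⟩ = 1.3713.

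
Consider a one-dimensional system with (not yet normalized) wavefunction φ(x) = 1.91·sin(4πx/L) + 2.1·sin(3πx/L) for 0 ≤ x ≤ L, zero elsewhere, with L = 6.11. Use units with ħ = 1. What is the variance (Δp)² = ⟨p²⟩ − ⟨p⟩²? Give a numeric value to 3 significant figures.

3.22

Compute ⟨p⟩ and ⟨p²⟩ separately; (Δp)² = ⟨p²⟩ − ⟨p⟩².
d²/dx² sin(jπx/L) = −(jπ/L)²·sin(jπx/L); on 0 ≤ x ≤ L, ∫sin²(jπx/L) dx = L/2 and ∫sin(jπx/L)·sin(lπx/L) dx = 0 for j ≠ l, so only diagonal terms survive in ∫|φ|² and ∫φ·φ″; ∫φ·φ′ dx = [φ²/2] between the walls = 0.
Normalization: ∫|φ|² dx = 24.617.
⟨p⟩ = 0.0000 and ⟨p²⟩ = 3.2172.
(Δp)² = 3.2172 − (0.0000)² = 3.2172.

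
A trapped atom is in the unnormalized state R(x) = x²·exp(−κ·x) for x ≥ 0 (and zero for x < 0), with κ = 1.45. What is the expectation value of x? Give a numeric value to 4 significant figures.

1.724

⟨x⟩ = ∫ x·|R|² dx / ∫|R|² dx (integrals over the domain).
Every integrand reduces to terms xʲ·e^(−2κx) on [0, ∞); use ∫₀^∞ xʲ·e^(−2κx) dx = j!/(2κ)^(j+1).
State is unnormalized: ∫|R|² dx = 0.11701, and ∫R*·x·R dx = 0.20174, so ⟨x⟩ = 0.20174 / 0.11701.
⟨x⟩ = 1.7241.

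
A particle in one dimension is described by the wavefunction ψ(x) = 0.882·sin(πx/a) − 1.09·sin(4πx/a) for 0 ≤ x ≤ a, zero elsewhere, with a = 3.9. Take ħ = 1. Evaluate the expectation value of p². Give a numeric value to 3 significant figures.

p² ψ = −ħ² d²ψ/dx²; ⟨p²⟩ = −ħ² ∫ ψ*·ψ'' dx / ∫|ψ|² dx.
d²/dx² sin(jπx/a) = −(jπ/a)²·sin(jπx/a); on 0 ≤ x ≤ a, ∫sin²(jπx/a) dx = a/2 and ∫sin(jπx/a)·sin(lπx/a) dx = 0 for j ≠ l, so only diagonal terms survive in ∫|ψ|² and ∫ψ·ψ″; ∫ψ·ψ′ dx = [ψ²/2] between the walls = 0.
State is unnormalized: ∫|ψ|² dx = 3.8337, and ∫ψ*·(−ħ² ψ'') dx = 25.038, so ⟨p²⟩ = 25.038 / 3.8337.
⟨p²⟩ = 6.5309.

6.53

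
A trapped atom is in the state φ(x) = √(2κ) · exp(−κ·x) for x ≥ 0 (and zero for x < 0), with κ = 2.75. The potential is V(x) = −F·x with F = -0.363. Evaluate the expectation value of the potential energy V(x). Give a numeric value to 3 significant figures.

⟨V⟩ = ∫ V(x)·|φ|² dx.
Every integrand reduces to terms xʲ·e^(−2κx) on [0, ∞); use ∫₀^∞ xʲ·e^(−2κx) dx = j!/(2κ)^(j+1).
⟨V⟩ = 0.066000.

0.0660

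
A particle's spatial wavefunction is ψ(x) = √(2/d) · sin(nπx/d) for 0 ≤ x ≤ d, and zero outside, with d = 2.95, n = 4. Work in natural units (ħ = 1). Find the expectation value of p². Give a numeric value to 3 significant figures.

p² ψ = −ħ² d²ψ/dx²; ⟨p²⟩ = −ħ² ∫ ψ*·ψ'' dx.
d/dx sin(nπx/d) = (nπ/d)·cos(nπx/d) and d²/dx² sin(nπx/d) = −(nπ/d)²·sin(nπx/d); on 0 ≤ x ≤ d, ∫sin²(nπx/d) dx = d/2 and ∫sin(nπx/d)·cos(nπx/d) dx = 0.
⟨p²⟩ = 18.146.

18.1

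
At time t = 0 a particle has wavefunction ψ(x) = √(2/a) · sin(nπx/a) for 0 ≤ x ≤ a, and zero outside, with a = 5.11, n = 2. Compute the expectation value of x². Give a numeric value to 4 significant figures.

⟨x²⟩ = ∫ x²·|ψ|² dx (integrals over the domain).
With sin²θ = (1 − cos2θ)/2 on 0 ≤ x ≤ a: ∫sin²(nπx/a) dx = a/2, ∫x·sin²(nπx/a) dx = a²/4, ∫x²·sin²(nπx/a) dx = a³·(1/6 − 1/(4n²π²)); higher powers xᵏ the same way, integrating xᵏ·cos(2nπx/a) by parts.
⟨x²⟩ = 8.3733.

8.373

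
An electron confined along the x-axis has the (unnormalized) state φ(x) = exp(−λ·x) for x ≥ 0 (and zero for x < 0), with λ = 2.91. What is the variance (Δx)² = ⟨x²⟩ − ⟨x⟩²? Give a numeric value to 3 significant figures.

0.0295

Compute ⟨x⟩ and ⟨x²⟩ separately, then (Δx)² = ⟨x²⟩ − ⟨x⟩².
Every integrand reduces to terms xʲ·e^(−2λx) on [0, ∞); use ∫₀^∞ xʲ·e^(−2λx) dx = j!/(2λ)^(j+1).
Normalization: ∫|φ|² dx = 0.17182.
⟨x⟩ = 0.17182 and ⟨x²⟩ = 0.059045.
(Δx)² = 0.059045 − (0.17182)² = 0.029523.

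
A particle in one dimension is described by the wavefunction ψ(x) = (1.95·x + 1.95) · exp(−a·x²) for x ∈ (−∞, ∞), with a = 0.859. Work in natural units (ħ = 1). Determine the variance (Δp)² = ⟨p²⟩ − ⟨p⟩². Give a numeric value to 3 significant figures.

1.25

Compute ⟨p⟩ and ⟨p²⟩ separately; (Δp)² = ⟨p²⟩ − ⟨p⟩².
Expand each integrand as polynomial × e^(−2ax²) and use ∫x^(2j)·e^(−2ax²) dx = (2j−1)!!/(4a)^j · √(π/(2a)), odd powers → 0; here √(π/(2a)) = 1.3523. Differentiate with the product rule, d/dx e^(−ax²) = −2ax·e^(−ax²).
Normalization: ∫|ψ|² dx = 6.6385.
⟨p⟩ = 0.0000 and ⟨p²⟩ = 1.2463.
(Δp)² = 1.2463 − (0.0000)² = 1.2463.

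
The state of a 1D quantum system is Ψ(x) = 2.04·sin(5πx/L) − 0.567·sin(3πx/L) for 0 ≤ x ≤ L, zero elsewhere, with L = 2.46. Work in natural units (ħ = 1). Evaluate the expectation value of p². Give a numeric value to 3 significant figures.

p² Ψ = −ħ² d²Ψ/dx²; ⟨p²⟩ = −ħ² ∫ Ψ*·Ψ'' dx / ∫|Ψ|² dx.
d²/dx² sin(jπx/L) = −(jπ/L)²·sin(jπx/L); on 0 ≤ x ≤ L, ∫sin²(jπx/L) dx = L/2 and ∫sin(jπx/L)·sin(lπx/L) dx = 0 for j ≠ l, so only diagonal terms survive in ∫|Ψ|² and ∫Ψ·Ψ″; ∫Ψ·Ψ′ dx = [Ψ²/2] between the walls = 0.
State is unnormalized: ∫|Ψ|² dx = 5.5142, and ∫Ψ*·(−ħ² Ψ'') dx = 214.51, so ⟨p²⟩ = 214.51 / 5.5142.
⟨p²⟩ = 38.901.

38.9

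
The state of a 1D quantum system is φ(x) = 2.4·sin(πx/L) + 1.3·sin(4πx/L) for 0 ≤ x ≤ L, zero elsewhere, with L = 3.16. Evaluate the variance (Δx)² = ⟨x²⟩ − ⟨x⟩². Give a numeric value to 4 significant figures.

Compute ⟨x⟩ and ⟨x²⟩ separately, then (Δx)² = ⟨x²⟩ − ⟨x⟩².
On 0 ≤ x ≤ L (j ≠ l): ∫sin²(jπx/L) dx = L/2, ∫sin(jπx/L)·sin(lπx/L) dx = 0; diagonal moments ∫x·sin²(jπx/L) dx = L²/4, ∫x²·sin²(jπx/L) dx = L³·(1/6 − 1/(4j²π²)); cross terms ∫x·sin(jπx/L)·sin(lπx/L) dx = 0 for j + l even and −4jlL²/(π²(j² − l²)²) for j + l odd, ∫x²·sin(jπx/L)·sin(lπx/L) dx = (−1)^(j+l)·4jlL³/(π²(j² − l²)²); higher powers the same way via product-to-sum and parts.
Normalization: ∫|φ|² dx = 11.771.
⟨x⟩ = 1.5419 and ⟨x²⟩ = 2.8097.
(Δx)² = 2.8097 − (1.5419)² = 0.43239.

0.4324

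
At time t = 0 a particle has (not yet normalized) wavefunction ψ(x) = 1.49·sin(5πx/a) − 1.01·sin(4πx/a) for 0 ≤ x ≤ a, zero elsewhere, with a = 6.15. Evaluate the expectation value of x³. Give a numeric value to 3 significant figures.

⟨x³⟩ = ∫ x³·|ψ|² dx / ∫|ψ|² dx (integrals over the domain).
On 0 ≤ x ≤ a (j ≠ l): ∫sin²(jπx/a) dx = a/2, ∫sin(jπx/a)·sin(lπx/a) dx = 0; diagonal moments ∫x·sin²(jπx/a) dx = a²/4, ∫x²·sin²(jπx/a) dx = a³·(1/6 − 1/(4j²π²)); cross terms ∫x·sin(jπx/a)·sin(lπx/a) dx = 0 for j + l even and −4jla²/(π²(j² − l²)²) for j + l odd, ∫x²·sin(jπx/a)·sin(lπx/a) dx = (−1)^(j+l)·4jla³/(π²(j² − l²)²); higher powers the same way via product-to-sum and parts.
State is unnormalized: ∫|ψ|² dx = 9.9636, and ∫ψ*·x³·ψ dx = 952.24, so ⟨x³⟩ = 952.24 / 9.9636.
⟨x³⟩ = 95.572.

95.6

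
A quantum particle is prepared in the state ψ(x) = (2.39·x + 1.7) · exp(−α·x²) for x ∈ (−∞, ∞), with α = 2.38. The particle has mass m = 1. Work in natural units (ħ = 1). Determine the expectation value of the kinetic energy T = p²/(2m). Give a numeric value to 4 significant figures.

1.599

T = −(ħ²/2m) d²/dx², so ⟨T⟩ = −(ħ²/2m) ∫ ψ*·ψ'' dx / ∫|ψ|² dx; with m = 1.
Expand each integrand as polynomial × e^(−2αx²) and use ∫x^(2j)·e^(−2αx²) dx = (2j−1)!!/(4α)^j · √(π/(2α)), odd powers → 0; here √(π/(2α)) = 0.81240. Differentiate with the product rule, d/dx e^(−αx²) = −2αx·e^(−αx²).
State is unnormalized: ∫|ψ|² dx = 2.8353, and ∫ψ*·(−ħ²/2m · ψ'') dx = 4.5341, so ⟨T⟩ = 4.5341 / 2.8353.
⟨T⟩ = 1.5992.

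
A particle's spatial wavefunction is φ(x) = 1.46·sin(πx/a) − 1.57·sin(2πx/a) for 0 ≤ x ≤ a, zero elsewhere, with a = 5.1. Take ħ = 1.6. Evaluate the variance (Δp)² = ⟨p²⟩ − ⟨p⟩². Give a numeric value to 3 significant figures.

Compute ⟨p⟩ and ⟨p²⟩ separately; (Δp)² = ⟨p²⟩ − ⟨p⟩².
d²/dx² sin(jπx/a) = −(jπ/a)²·sin(jπx/a); on 0 ≤ x ≤ a, ∫sin²(jπx/a) dx = a/2 and ∫sin(jπx/a)·sin(lπx/a) dx = 0 for j ≠ l, so only diagonal terms survive in ∫|φ|² and ∫φ·φ″; ∫φ·φ′ dx = [φ²/2] between the walls = 0.
Normalization: ∫|φ|² dx = 11.721.
⟨p⟩ = 0.0000 and ⟨p²⟩ = 2.5342.
(Δp)² = 2.5342 − (0.0000)² = 2.5342.

2.53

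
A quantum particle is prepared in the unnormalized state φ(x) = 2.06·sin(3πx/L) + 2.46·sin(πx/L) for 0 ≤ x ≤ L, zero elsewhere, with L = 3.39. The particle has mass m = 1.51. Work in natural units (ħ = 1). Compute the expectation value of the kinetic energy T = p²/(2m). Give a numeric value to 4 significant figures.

T = −(ħ²/2m) d²/dx², so ⟨T⟩ = −(ħ²/2m) ∫ φ*·φ'' dx / ∫|φ|² dx; with m = 1.51.
d²/dx² sin(jπx/L) = −(jπ/L)²·sin(jπx/L); on 0 ≤ x ≤ L, ∫sin²(jπx/L) dx = L/2 and ∫sin(jπx/L)·sin(lπx/L) dx = 0 for j ≠ l, so only diagonal terms survive in ∫|φ|² and ∫φ·φ″; ∫φ·φ′ dx = [φ²/2] between the walls = 0.
State is unnormalized: ∫|φ|² dx = 17.450, and ∫φ*·(−ħ²/2m · φ'') dx = 21.326, so ⟨T⟩ = 21.326 / 17.450.
⟨T⟩ = 1.2221.

1.222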